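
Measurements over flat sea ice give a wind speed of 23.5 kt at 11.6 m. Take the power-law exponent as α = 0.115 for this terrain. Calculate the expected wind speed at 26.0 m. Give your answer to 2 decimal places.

Power-law profile: V₂ = V₁ · (z₂/z₁)^α
V₂ = 23.5 × (26.0/11.6)^0.115 = 23.5 × (2.2414)^0.115
    = 23.5 × 1.0973 = 25.7856 kt

25.79 kt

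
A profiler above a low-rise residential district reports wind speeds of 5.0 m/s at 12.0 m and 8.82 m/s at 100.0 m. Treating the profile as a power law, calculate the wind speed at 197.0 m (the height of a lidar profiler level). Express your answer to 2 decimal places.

10.58 m/s

First find α: α = ln(V₂/V₁)/ln(z₂/z₁) = ln(8.82/5.0)/ln(100.0/12.0) = 0.56758/2.12026 = 0.2677
Extrapolate from 100.0 m to 197.0 m: V₃ = 8.82 × (197.0/100.0)^0.2677 = 8.82 × 1.1990 = 10.5754 m/s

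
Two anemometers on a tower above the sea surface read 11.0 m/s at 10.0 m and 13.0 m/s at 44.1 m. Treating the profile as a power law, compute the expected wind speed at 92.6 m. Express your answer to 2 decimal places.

14.13 m/s

First find α: α = ln(V₂/V₁)/ln(z₂/z₁) = ln(13.0/11.0)/ln(44.1/10.0) = 0.16705/1.48387 = 0.1126
Extrapolate from 44.1 m to 92.6 m: V₃ = 13.0 × (92.6/44.1)^0.1126 = 13.0 × 1.0871 = 14.1323 m/s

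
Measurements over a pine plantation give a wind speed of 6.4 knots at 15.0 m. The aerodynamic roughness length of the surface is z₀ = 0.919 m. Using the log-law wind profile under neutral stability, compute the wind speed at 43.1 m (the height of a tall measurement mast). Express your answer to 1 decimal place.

8.8 knots

Log law: V(z) ∝ ln(z/z₀), so V₂/V₁ = ln(z₂/z₀) / ln(z₁/z₀).
ln(43.1/0.919) = 3.8480, ln(15.0/0.919) = 2.7925
V₂ = 6.4 × 3.8480/2.7925 = 6.4 × 1.3780 = 8.8190 knots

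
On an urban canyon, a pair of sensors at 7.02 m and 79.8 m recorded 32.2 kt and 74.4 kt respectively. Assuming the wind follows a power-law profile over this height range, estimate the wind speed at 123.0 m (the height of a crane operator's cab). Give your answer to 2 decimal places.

First find α: α = ln(V₂/V₁)/ln(z₂/z₁) = ln(74.4/32.2)/ln(79.8/7.02) = 0.83749/2.43076 = 0.3445
Extrapolate from 79.8 m to 123.0 m: V₃ = 74.4 × (123.0/79.8)^0.3445 = 74.4 × 1.1608 = 86.3600 kt

86.36 kt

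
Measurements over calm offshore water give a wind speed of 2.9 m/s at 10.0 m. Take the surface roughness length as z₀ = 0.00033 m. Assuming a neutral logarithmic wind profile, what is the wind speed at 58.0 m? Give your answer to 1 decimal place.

Log law: V(z) ∝ ln(z/z₀), so V₂/V₁ = ln(z₂/z₀) / ln(z₁/z₀).
ln(58.0/0.00033) = 12.0769, ln(10.0/0.00033) = 10.3190
V₂ = 2.9 × 12.0769/10.3190 = 2.9 × 1.1704 = 3.3940 m/s

3.4 m/s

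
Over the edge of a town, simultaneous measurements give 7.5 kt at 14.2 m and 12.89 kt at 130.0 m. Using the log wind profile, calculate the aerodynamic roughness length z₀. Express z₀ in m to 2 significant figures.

z₀ ≈ 0.65 m

Log law: V(z) ∝ ln(z/z₀). With r = V₁/V₂ = 7.5/12.89 = 0.58185,
r · ln(z₂/z₀) = ln(z₁/z₀) ⇒ ln z₀ = (ln z₁ − r·ln z₂)/(1 − r)
ln z₀ = (2.65324 − 0.58185×4.86753) / 0.41815 = -0.4279
z₀ = exp(-0.4279) = 0.6519 m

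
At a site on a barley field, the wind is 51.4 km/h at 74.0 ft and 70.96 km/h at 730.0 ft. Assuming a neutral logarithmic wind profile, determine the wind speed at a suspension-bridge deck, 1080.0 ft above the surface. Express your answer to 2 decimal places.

74.31 km/h

Log law: V ∝ ln(z/z₀). From the pair, with r = V₁/V₂ = 0.72435,
ln z₀ = (ln z₁ − r·ln z₂)/(1 − r) = (4.3041 − 0.72435×6.5930)/0.27565 = -1.7109 → z₀ = 0.1807 ft
V₃ = V₁ · ln(z₃/z₀)/ln(z₁/z₀) = 51.4 × 8.6957/6.0150 = 74.3070 km/h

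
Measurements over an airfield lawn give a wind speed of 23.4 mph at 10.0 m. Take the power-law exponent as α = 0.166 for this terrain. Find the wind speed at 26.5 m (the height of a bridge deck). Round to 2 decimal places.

27.51 mph

Power-law profile: V₂ = V₁ · (z₂/z₁)^α
V₂ = 23.4 × (26.5/10.0)^0.166 = 23.4 × (2.6500)^0.166
    = 23.4 × 1.1756 = 27.5090 mph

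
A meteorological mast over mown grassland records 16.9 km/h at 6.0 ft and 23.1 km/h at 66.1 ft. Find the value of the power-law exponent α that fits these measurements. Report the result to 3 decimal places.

α ≈ 0.130

Power law: V₂/V₁ = (z₂/z₁)^α ⇒ α = ln(V₂/V₁) / ln(z₂/z₁)
α = ln(23.1/16.9) / ln(66.1/6.0) = ln(1.3669) / ln(11.0167)
  = 0.31252 / 2.39941 = 0.13025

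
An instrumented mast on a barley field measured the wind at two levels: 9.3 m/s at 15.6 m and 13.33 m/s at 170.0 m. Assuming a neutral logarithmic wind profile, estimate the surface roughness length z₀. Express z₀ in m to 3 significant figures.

z₀ ≈ 0.0630 m

Log law: V(z) ∝ ln(z/z₀). With r = V₁/V₂ = 9.3/13.33 = 0.69767,
r · ln(z₂/z₀) = ln(z₁/z₀) ⇒ ln z₀ = (ln z₁ − r·ln z₂)/(1 − r)
ln z₀ = (2.74727 − 0.69767×5.13580) / 0.30233 = -2.7647
z₀ = exp(-2.7647) = 0.06299 m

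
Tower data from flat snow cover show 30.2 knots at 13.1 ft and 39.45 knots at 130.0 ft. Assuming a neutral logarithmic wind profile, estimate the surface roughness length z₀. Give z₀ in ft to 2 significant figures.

z₀ ≈ 0.0073 ft

Log law: V(z) ∝ ln(z/z₀). With r = V₁/V₂ = 30.2/39.45 = 0.76553,
r · ln(z₂/z₀) = ln(z₁/z₀) ⇒ ln z₀ = (ln z₁ − r·ln z₂)/(1 − r)
ln z₀ = (2.57261 − 0.76553×4.86753) / 0.23447 = -4.9200
z₀ = exp(-4.9200) = 0.007299 ft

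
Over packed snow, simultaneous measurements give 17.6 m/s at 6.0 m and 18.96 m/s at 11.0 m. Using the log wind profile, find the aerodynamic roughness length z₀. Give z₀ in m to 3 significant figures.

Log law: V(z) ∝ ln(z/z₀). With r = V₁/V₂ = 17.6/18.96 = 0.92827,
r · ln(z₂/z₀) = ln(z₁/z₀) ⇒ ln z₀ = (ln z₁ − r·ln z₂)/(1 − r)
ln z₀ = (1.79176 − 0.92827×2.39790) / 0.07173 = -6.0524
z₀ = exp(-6.0524) = 0.002352 m

z₀ ≈ 0.00235 m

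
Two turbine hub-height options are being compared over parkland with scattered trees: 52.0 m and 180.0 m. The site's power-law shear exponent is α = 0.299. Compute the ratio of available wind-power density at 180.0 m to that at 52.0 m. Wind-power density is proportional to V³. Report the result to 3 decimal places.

Speed ratio: V_B/V_A = (z_B/z_A)^α = (180.0/52.0)^0.299 = (3.4615)^0.299 = 1.44958
Power-density ratio: P_B/P_A = (V_B/V_A)³ = (1.44958)³ = 3.04596

3.046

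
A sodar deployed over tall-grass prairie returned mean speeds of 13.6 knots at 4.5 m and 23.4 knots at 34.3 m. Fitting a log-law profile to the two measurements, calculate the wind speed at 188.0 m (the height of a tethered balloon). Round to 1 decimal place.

Log law: V ∝ ln(z/z₀). From the pair, with r = V₁/V₂ = 0.58120,
ln z₀ = (ln z₁ − r·ln z₂)/(1 − r) = (1.5041 − 0.58120×3.5351)/0.41880 = -1.3145 → z₀ = 0.2686 m
V₃ = V₁ · ln(z₃/z₀)/ln(z₁/z₀) = 13.6 × 6.5510/2.8186 = 31.6088 knots

31.6 knots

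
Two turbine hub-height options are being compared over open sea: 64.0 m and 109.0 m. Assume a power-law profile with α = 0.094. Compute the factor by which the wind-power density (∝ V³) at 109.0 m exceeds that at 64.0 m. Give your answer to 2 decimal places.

1.16

Speed ratio: V_B/V_A = (z_B/z_A)^α = (109.0/64.0)^0.094 = (1.7031)^0.094 = 1.05133
Power-density ratio: P_B/P_A = (V_B/V_A)³ = (1.05133)³ = 1.16201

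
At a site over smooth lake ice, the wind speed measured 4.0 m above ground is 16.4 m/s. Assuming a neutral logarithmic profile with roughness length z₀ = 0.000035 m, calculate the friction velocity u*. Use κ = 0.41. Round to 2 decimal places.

u* ≈ 0.58 m/s

Log law: V(z) = (u*/κ) · ln(z/z₀) ⇒ u* = κ · V / ln(z/z₀)
u* = 0.41 × 16.4 / ln(4.0/0.000035) = 0.41 × 16.4 / 11.6465
   = 6.7240 / 11.6465 = 0.5773 m/s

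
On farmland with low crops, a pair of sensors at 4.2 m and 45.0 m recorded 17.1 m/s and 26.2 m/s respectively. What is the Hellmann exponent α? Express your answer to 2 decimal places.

α ≈ 0.18

Power law: V₂/V₁ = (z₂/z₁)^α ⇒ α = ln(V₂/V₁) / ln(z₂/z₁)
α = ln(26.2/17.1) / ln(45.0/4.2) = ln(1.5322) / ln(10.7143)
  = 0.42668 / 2.37158 = 0.17991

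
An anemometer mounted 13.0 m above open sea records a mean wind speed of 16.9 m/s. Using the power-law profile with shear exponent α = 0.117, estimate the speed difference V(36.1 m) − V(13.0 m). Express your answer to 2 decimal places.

Power law: V₂ = V₁ · (z₂/z₁)^α = 16.9 × (2.7769)^0.117 = 19.0451 m/s
ΔV = 19.0451 − 16.9 = 2.1451 m/s

2.15 m/s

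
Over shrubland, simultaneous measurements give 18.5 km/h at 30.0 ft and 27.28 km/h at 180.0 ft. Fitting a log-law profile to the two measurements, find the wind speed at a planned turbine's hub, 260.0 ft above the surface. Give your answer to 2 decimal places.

29.08 km/h

Log law: V ∝ ln(z/z₀). From the pair, with r = V₁/V₂ = 0.67815,
ln z₀ = (ln z₁ − r·ln z₂)/(1 − r) = (3.4012 − 0.67815×5.1930)/0.32185 = -0.3742 → z₀ = 0.6879 ft
V₃ = V₁ · ln(z₃/z₀)/ln(z₁/z₀) = 18.5 × 5.9348/3.7753 = 29.0819 km/h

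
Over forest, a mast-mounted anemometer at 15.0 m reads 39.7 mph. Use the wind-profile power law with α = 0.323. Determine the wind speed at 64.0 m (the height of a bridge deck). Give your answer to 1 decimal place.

63.4 mph

Power-law profile: V₂ = V₁ · (z₂/z₁)^α
V₂ = 39.7 × (64.0/15.0)^0.323 = 39.7 × (4.2667)^0.323
    = 39.7 × 1.5978 = 63.4321 mph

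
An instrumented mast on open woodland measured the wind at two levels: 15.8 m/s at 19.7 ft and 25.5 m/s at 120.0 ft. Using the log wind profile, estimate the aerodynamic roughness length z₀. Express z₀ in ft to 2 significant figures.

Log law: V(z) ∝ ln(z/z₀). With r = V₁/V₂ = 15.8/25.5 = 0.61961,
r · ln(z₂/z₀) = ln(z₁/z₀) ⇒ ln z₀ = (ln z₁ − r·ln z₂)/(1 − r)
ln z₀ = (2.98062 − 0.61961×4.78749) / 0.38039 = 0.0375
z₀ = exp(0.0375) = 1.038 ft

z₀ ≈ 1.0 ft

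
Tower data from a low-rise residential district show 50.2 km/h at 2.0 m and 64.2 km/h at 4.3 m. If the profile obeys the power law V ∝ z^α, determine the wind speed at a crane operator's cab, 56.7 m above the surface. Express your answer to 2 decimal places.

147.06 km/h

First find α: α = ln(V₂/V₁)/ln(z₂/z₁) = ln(64.2/50.2)/ln(4.3/2.0) = 0.24599/0.76547 = 0.3214
Extrapolate from 4.3 m to 56.7 m: V₃ = 64.2 × (56.7/4.3)^0.3214 = 64.2 × 2.2906 = 147.0589 km/h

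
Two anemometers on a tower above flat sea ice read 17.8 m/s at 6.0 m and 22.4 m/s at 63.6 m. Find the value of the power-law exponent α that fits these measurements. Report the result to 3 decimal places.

Power law: V₂/V₁ = (z₂/z₁)^α ⇒ α = ln(V₂/V₁) / ln(z₂/z₁)
α = ln(22.4/17.8) / ln(63.6/6.0) = ln(1.2584) / ln(10.6000)
  = 0.22986 / 2.36085 = 0.09736

α ≈ 0.097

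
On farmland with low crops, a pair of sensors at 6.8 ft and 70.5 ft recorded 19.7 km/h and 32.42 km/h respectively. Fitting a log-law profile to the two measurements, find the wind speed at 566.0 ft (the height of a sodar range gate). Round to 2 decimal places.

Log law: V ∝ ln(z/z₀). From the pair, with r = V₁/V₂ = 0.60765,
ln z₀ = (ln z₁ − r·ln z₂)/(1 − r) = (1.9169 − 0.60765×4.2556)/0.39235 = -1.7051 → z₀ = 0.1818 ft
V₃ = V₁ · ln(z₃/z₀)/ln(z₁/z₀) = 19.7 × 8.0437/3.6220 = 43.7492 km/h

43.75 km/h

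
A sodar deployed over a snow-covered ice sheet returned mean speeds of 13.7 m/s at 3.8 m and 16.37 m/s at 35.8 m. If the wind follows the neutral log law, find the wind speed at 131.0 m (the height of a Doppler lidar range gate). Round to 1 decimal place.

17.9 m/s

Log law: V ∝ ln(z/z₀). From the pair, with r = V₁/V₂ = 0.83690,
ln z₀ = (ln z₁ − r·ln z₂)/(1 − r) = (1.3350 − 0.83690×3.5779)/0.16310 = -10.1738 → z₀ = 0.00003816 m
V₃ = V₁ · ln(z₃/z₀)/ln(z₁/z₀) = 13.7 × 15.0489/11.5088 = 17.9142 m/s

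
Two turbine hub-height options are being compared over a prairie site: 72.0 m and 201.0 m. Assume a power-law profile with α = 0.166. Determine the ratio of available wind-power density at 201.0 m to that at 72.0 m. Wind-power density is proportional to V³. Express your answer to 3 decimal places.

1.667

Speed ratio: V_B/V_A = (z_B/z_A)^α = (201.0/72.0)^0.166 = (2.7917)^0.166 = 1.18581
Power-density ratio: P_B/P_A = (V_B/V_A)³ = (1.18581)³ = 1.66740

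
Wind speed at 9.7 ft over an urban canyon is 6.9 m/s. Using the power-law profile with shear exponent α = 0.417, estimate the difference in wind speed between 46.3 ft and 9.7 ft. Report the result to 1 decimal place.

6.3 m/s

Power law: V₂ = V₁ · (z₂/z₁)^α = 6.9 × (4.7732)^0.417 = 13.2407 m/s
ΔV = 13.2407 − 6.9 = 6.3407 m/s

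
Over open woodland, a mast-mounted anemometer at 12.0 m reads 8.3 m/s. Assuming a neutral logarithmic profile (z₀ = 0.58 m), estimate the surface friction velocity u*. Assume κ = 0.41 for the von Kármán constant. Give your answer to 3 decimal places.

u* ≈ 1.123 m/s

Log law: V(z) = (u*/κ) · ln(z/z₀) ⇒ u* = κ · V / ln(z/z₀)
u* = 0.41 × 8.3 / ln(12.0/0.58) = 0.41 × 8.3 / 3.0296
   = 3.4030 / 3.0296 = 1.1232 m/s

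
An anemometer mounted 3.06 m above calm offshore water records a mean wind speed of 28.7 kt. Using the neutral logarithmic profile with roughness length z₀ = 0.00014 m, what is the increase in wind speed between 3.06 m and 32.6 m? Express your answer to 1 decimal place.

6.8 kt

Log law: V₂ = V₁ · ln(z₂/z₀)/ln(z₁/z₀) = 28.7 × 12.3582/9.9923 = 35.4954 kt
ΔV = 35.4954 − 28.7 = 6.7954 kt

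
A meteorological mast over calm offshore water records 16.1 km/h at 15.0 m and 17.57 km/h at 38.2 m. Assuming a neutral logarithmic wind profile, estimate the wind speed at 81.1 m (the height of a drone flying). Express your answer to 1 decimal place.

18.8 km/h

Log law: V ∝ ln(z/z₀). From the pair, with r = V₁/V₂ = 0.91633,
ln z₀ = (ln z₁ − r·ln z₂)/(1 − r) = (2.7081 − 0.91633×3.6428)/0.08367 = -7.5301 → z₀ = 0.0005367 m
V₃ = V₁ · ln(z₃/z₀)/ln(z₁/z₀) = 16.1 × 11.9258/10.2381 = 18.7539 km/h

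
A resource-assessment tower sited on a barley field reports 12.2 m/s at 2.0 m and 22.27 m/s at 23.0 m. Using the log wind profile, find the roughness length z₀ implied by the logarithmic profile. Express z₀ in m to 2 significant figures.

Log law: V(z) ∝ ln(z/z₀). With r = V₁/V₂ = 12.2/22.27 = 0.54782,
r · ln(z₂/z₀) = ln(z₁/z₀) ⇒ ln z₀ = (ln z₁ − r·ln z₂)/(1 − r)
ln z₀ = (0.69315 − 0.54782×3.13549) / 0.45218 = -2.2658
z₀ = exp(-2.2658) = 0.1037 m

z₀ ≈ 0.10 m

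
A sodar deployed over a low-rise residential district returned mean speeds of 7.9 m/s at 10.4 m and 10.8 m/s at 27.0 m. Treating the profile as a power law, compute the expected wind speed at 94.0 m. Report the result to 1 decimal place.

16.3 m/s

First find α: α = ln(V₂/V₁)/ln(z₂/z₁) = ln(10.8/7.9)/ln(27.0/10.4) = 0.31268/0.95403 = 0.3277
Extrapolate from 27.0 m to 94.0 m: V₃ = 10.8 × (94.0/27.0)^0.3277 = 10.8 × 1.5051 = 16.2550 m/s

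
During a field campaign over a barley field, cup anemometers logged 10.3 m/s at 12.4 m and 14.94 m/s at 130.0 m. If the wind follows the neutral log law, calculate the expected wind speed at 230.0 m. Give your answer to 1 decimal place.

16.1 m/s

Log law: V ∝ ln(z/z₀). From the pair, with r = V₁/V₂ = 0.68942,
ln z₀ = (ln z₁ − r·ln z₂)/(1 − r) = (2.5177 − 0.68942×4.8675)/0.31058 = -2.6985 → z₀ = 0.06730 m
V₃ = V₁ · ln(z₃/z₀)/ln(z₁/z₀) = 10.3 × 8.1366/5.2162 = 16.0666 m/s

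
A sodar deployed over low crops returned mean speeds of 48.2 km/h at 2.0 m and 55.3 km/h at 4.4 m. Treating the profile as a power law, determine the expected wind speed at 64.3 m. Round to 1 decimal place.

88.3 km/h

First find α: α = ln(V₂/V₁)/ln(z₂/z₁) = ln(55.3/48.2)/ln(4.4/2.0) = 0.13741/0.78846 = 0.1743
Extrapolate from 4.4 m to 64.3 m: V₃ = 55.3 × (64.3/4.4)^0.1743 = 55.3 × 1.5959 = 88.2514 km/h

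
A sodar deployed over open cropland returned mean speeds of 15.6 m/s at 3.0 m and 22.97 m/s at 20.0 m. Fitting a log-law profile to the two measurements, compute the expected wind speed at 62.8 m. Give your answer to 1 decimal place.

Log law: V ∝ ln(z/z₀). From the pair, with r = V₁/V₂ = 0.67915,
ln z₀ = (ln z₁ − r·ln z₂)/(1 − r) = (1.0986 − 0.67915×2.9957)/0.32085 = -2.9170 → z₀ = 0.05410 m
V₃ = V₁ · ln(z₃/z₀)/ln(z₁/z₀) = 15.6 × 7.0570/4.0156 = 27.4151 m/s

27.4 m/s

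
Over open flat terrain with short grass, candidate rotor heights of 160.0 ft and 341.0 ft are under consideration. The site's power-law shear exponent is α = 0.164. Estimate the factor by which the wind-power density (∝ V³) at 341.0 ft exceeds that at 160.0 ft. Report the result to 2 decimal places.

1.45

Speed ratio: V_B/V_A = (z_B/z_A)^α = (341.0/160.0)^0.164 = (2.1313)^0.164 = 1.13213
Power-density ratio: P_B/P_A = (V_B/V_A)³ = (1.13213)³ = 1.45107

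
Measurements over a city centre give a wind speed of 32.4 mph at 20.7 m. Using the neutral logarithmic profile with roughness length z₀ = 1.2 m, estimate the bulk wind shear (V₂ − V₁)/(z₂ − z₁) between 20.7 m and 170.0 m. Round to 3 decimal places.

Log law: V₂ = V₁ · ln(z₂/z₀)/ln(z₁/z₀) = 32.4 × 4.9535/2.8478 = 56.3565 mph
ΔV/Δz = (56.3565 − 32.4)/(170.0 − 20.7) = 23.9565/149.3000 = 0.16046 mph/m

0.160 mph/m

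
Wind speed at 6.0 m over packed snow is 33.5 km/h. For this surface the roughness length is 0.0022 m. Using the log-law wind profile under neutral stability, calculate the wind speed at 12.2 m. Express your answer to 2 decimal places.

Log law: V(z) ∝ ln(z/z₀), so V₂/V₁ = ln(z₂/z₀) / ln(z₁/z₀).
ln(12.2/0.0022) = 8.6207, ln(6.0/0.0022) = 7.9111
V₂ = 33.5 × 8.6207/7.9111 = 33.5 × 1.0897 = 36.5052 km/h

36.51 km/h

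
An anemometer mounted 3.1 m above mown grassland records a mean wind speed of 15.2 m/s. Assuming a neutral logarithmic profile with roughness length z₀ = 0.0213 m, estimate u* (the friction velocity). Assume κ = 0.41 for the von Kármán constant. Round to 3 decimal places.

Log law: V(z) = (u*/κ) · ln(z/z₀) ⇒ u* = κ · V / ln(z/z₀)
u* = 0.41 × 15.2 / ln(3.1/0.0213) = 0.41 × 15.2 / 4.9805
   = 6.2320 / 4.9805 = 1.2513 m/s

u* ≈ 1.251 m/s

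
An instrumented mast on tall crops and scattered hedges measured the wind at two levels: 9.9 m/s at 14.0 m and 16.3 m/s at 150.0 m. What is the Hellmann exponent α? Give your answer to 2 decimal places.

α ≈ 0.21

Power law: V₂/V₁ = (z₂/z₁)^α ⇒ α = ln(V₂/V₁) / ln(z₂/z₁)
α = ln(16.3/9.9) / ln(150.0/14.0) = ln(1.6465) / ln(10.7143)
  = 0.49863 / 2.37158 = 0.21025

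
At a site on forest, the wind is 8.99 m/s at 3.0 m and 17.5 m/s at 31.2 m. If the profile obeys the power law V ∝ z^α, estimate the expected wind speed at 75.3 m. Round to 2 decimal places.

22.48 m/s

First find α: α = ln(V₂/V₁)/ln(z₂/z₁) = ln(17.5/8.99)/ln(31.2/3.0) = 0.66609/2.34181 = 0.2844
Extrapolate from 31.2 m to 75.3 m: V₃ = 17.5 × (75.3/31.2)^0.2844 = 17.5 × 1.2848 = 22.4840 m/s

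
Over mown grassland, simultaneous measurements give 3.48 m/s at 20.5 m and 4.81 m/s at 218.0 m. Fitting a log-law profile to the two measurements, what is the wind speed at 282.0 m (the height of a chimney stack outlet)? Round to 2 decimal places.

4.95 m/s

Log law: V ∝ ln(z/z₀). From the pair, with r = V₁/V₂ = 0.72349,
ln z₀ = (ln z₁ − r·ln z₂)/(1 − r) = (3.0204 − 0.72349×5.3845)/0.27651 = -3.1653 → z₀ = 0.04220 m
V₃ = V₁ · ln(z₃/z₀)/ln(z₁/z₀) = 3.48 × 8.8072/6.1857 = 4.9548 m/s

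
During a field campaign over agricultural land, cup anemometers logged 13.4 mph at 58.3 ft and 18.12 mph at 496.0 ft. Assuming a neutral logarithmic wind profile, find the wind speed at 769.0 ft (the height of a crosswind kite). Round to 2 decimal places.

19.09 mph

Log law: V ∝ ln(z/z₀). From the pair, with r = V₁/V₂ = 0.73951,
ln z₀ = (ln z₁ − r·ln z₂)/(1 − r) = (4.0656 − 0.73951×6.2066)/0.26049 = -2.0126 → z₀ = 0.1336 ft
V₃ = V₁ · ln(z₃/z₀)/ln(z₁/z₀) = 13.4 × 8.6577/6.0782 = 19.0868 mph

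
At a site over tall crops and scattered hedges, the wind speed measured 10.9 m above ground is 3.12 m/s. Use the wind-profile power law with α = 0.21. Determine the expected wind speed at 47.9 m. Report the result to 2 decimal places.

4.26 m/s

Power-law profile: V₂ = V₁ · (z₂/z₁)^α
V₂ = 3.12 × (47.9/10.9)^0.21 = 3.12 × (4.3945)^0.21
    = 3.12 × 1.3646 = 4.2576 m/s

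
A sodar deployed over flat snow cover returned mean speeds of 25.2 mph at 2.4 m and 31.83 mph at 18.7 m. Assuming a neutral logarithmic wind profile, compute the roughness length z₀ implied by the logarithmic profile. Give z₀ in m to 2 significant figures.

z₀ ≈ 0.00098 m

Log law: V(z) ∝ ln(z/z₀). With r = V₁/V₂ = 25.2/31.83 = 0.79171,
r · ln(z₂/z₀) = ln(z₁/z₀) ⇒ ln z₀ = (ln z₁ − r·ln z₂)/(1 − r)
ln z₀ = (0.87547 − 0.79171×2.92852) / 0.20829 = -6.9280
z₀ = exp(-6.9280) = 0.0009800 m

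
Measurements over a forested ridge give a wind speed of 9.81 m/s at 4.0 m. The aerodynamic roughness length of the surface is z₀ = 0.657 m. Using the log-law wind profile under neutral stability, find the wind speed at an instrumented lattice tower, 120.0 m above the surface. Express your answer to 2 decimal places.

Log law: V(z) ∝ ln(z/z₀), so V₂/V₁ = ln(z₂/z₀) / ln(z₁/z₀).
ln(120.0/0.657) = 5.2076, ln(4.0/0.657) = 1.8064
V₂ = 9.81 × 5.2076/1.8064 = 9.81 × 2.8829 = 28.2812 m/s

28.28 m/s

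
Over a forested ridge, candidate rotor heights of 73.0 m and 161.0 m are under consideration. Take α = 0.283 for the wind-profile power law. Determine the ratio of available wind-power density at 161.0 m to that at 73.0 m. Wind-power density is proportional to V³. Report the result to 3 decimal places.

Speed ratio: V_B/V_A = (z_B/z_A)^α = (161.0/73.0)^0.283 = (2.2055)^0.283 = 1.25087
Power-density ratio: P_B/P_A = (V_B/V_A)³ = (1.25087)³ = 1.95719

1.957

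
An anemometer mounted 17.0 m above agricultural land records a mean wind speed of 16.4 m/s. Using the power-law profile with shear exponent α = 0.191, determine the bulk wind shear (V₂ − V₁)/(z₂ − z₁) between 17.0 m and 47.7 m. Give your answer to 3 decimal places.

0.116 m/s/m

Power law: V₂ = V₁ · (z₂/z₁)^α = 16.4 × (2.8059)^0.191 = 19.9722 m/s
ΔV/Δz = (19.9722 − 16.4)/(47.7 − 17.0) = 3.5722/30.7000 = 0.11636 m/s/m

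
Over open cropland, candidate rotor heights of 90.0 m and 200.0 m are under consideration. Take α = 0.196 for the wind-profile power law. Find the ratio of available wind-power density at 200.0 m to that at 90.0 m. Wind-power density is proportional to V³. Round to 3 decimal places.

Speed ratio: V_B/V_A = (z_B/z_A)^α = (200.0/90.0)^0.196 = (2.2222)^0.196 = 1.16942
Power-density ratio: P_B/P_A = (V_B/V_A)³ = (1.16942)³ = 1.59923

1.599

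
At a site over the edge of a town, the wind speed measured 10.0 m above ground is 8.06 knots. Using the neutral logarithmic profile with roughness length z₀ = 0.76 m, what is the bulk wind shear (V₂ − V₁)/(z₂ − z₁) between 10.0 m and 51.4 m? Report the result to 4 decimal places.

Log law: V₂ = V₁ · ln(z₂/z₀)/ln(z₁/z₀) = 8.06 × 4.2141/2.5770 = 13.1801 knots
ΔV/Δz = (13.1801 − 8.06)/(51.4 − 10.0) = 5.1201/41.4000 = 0.12367 knots/m

0.1237 knots/m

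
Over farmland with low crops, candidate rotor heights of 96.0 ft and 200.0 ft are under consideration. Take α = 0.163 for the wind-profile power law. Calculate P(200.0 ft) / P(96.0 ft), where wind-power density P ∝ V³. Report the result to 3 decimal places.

1.432

Speed ratio: V_B/V_A = (z_B/z_A)^α = (200.0/96.0)^0.163 = (2.0833)^0.163 = 1.12709
Power-density ratio: P_B/P_A = (V_B/V_A)³ = (1.12709)³ = 1.43177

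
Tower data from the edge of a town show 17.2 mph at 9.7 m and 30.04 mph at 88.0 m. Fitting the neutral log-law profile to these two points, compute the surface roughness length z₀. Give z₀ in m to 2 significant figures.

Log law: V(z) ∝ ln(z/z₀). With r = V₁/V₂ = 17.2/30.04 = 0.57257,
r · ln(z₂/z₀) = ln(z₁/z₀) ⇒ ln z₀ = (ln z₁ − r·ln z₂)/(1 − r)
ln z₀ = (2.27213 − 0.57257×4.47734) / 0.42743 = -0.6819
z₀ = exp(-0.6819) = 0.5057 m

z₀ ≈ 0.51 m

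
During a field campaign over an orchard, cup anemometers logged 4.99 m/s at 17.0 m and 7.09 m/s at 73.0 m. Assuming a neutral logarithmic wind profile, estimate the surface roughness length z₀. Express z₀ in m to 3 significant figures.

z₀ ≈ 0.533 m

Log law: V(z) ∝ ln(z/z₀). With r = V₁/V₂ = 4.99/7.09 = 0.70381,
r · ln(z₂/z₀) = ln(z₁/z₀) ⇒ ln z₀ = (ln z₁ − r·ln z₂)/(1 − r)
ln z₀ = (2.83321 − 0.70381×4.29046) / 0.29619 = -0.6295
z₀ = exp(-0.6295) = 0.5329 m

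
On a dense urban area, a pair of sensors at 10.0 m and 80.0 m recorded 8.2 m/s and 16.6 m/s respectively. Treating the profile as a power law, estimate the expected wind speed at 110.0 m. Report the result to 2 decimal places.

First find α: α = ln(V₂/V₁)/ln(z₂/z₁) = ln(16.6/8.2)/ln(80.0/10.0) = 0.70527/2.07944 = 0.3392
Extrapolate from 80.0 m to 110.0 m: V₃ = 16.6 × (110.0/80.0)^0.3392 = 16.6 × 1.1141 = 18.4933 m/s

18.49 m/s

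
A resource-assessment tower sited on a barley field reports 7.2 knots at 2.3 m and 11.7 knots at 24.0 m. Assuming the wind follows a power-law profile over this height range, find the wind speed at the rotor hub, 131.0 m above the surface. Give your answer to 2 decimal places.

First find α: α = ln(V₂/V₁)/ln(z₂/z₁) = ln(11.7/7.2)/ln(24.0/2.3) = 0.48551/2.34514 = 0.2070
Extrapolate from 24.0 m to 131.0 m: V₃ = 11.7 × (131.0/24.0)^0.2070 = 11.7 × 1.4210 = 16.6256 knots

16.63 knots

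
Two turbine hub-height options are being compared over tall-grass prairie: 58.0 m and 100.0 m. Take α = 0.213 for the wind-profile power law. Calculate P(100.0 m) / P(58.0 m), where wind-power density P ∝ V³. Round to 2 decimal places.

1.42

Speed ratio: V_B/V_A = (z_B/z_A)^α = (100.0/58.0)^0.213 = (1.7241)^0.213 = 1.12303
Power-density ratio: P_B/P_A = (V_B/V_A)³ = (1.12303)³ = 1.41635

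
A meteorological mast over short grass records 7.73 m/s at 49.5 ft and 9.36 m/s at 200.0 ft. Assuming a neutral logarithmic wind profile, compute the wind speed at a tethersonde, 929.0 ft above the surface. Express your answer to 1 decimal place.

Log law: V ∝ ln(z/z₀). From the pair, with r = V₁/V₂ = 0.82585,
ln z₀ = (ln z₁ − r·ln z₂)/(1 − r) = (3.9020 − 0.82585×5.2983)/0.17415 = -2.7200 → z₀ = 0.06588 ft
V₃ = V₁ · ln(z₃/z₀)/ln(z₁/z₀) = 7.73 × 9.5541/6.6219 = 11.1528 m/s

11.2 m/s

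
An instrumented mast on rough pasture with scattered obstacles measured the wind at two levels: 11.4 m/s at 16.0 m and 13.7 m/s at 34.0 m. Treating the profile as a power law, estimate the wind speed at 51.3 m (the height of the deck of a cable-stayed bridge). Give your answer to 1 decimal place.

15.1 m/s

First find α: α = ln(V₂/V₁)/ln(z₂/z₁) = ln(13.7/11.4)/ln(34.0/16.0) = 0.18378/0.75377 = 0.2438
Extrapolate from 34.0 m to 51.3 m: V₃ = 13.7 × (51.3/34.0)^0.2438 = 13.7 × 1.1055 = 15.1452 m/s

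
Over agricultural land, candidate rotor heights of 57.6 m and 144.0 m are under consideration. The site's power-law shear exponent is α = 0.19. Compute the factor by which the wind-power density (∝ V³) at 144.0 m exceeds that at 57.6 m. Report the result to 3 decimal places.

Speed ratio: V_B/V_A = (z_B/z_A)^α = (144.0/57.6)^0.19 = (2.5000)^0.19 = 1.19017
Power-density ratio: P_B/P_A = (V_B/V_A)³ = (1.19017)³ = 1.68588

1.686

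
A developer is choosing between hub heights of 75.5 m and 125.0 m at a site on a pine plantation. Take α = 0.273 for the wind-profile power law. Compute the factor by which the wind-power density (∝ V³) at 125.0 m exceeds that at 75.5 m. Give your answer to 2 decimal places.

Speed ratio: V_B/V_A = (z_B/z_A)^α = (125.0/75.5)^0.273 = (1.6556)^0.273 = 1.14756
Power-density ratio: P_B/P_A = (V_B/V_A)³ = (1.14756)³ = 1.51123

1.51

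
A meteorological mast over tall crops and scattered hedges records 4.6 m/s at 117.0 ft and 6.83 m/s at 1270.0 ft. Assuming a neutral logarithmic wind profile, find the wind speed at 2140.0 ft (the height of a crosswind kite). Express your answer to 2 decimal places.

Log law: V ∝ ln(z/z₀). From the pair, with r = V₁/V₂ = 0.67350,
ln z₀ = (ln z₁ − r·ln z₂)/(1 − r) = (4.7622 − 0.67350×7.1468)/0.32650 = -0.1567 → z₀ = 0.8549 ft
V₃ = V₁ · ln(z₃/z₀)/ln(z₁/z₀) = 4.6 × 7.8253/4.9189 = 7.3180 m/s

7.32 m/s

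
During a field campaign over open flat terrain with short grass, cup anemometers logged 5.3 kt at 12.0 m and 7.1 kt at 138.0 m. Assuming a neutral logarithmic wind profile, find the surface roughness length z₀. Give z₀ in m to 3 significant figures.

z₀ ≈ 0.00904 m

Log law: V(z) ∝ ln(z/z₀). With r = V₁/V₂ = 5.3/7.1 = 0.74648,
r · ln(z₂/z₀) = ln(z₁/z₀) ⇒ ln z₀ = (ln z₁ − r·ln z₂)/(1 − r)
ln z₀ = (2.48491 − 0.74648×4.92725) / 0.25352 = -4.7064
z₀ = exp(-4.7064) = 0.009037 m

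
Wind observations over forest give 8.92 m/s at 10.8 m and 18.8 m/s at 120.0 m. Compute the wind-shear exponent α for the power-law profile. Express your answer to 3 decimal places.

α ≈ 0.310

Power law: V₂/V₁ = (z₂/z₁)^α ⇒ α = ln(V₂/V₁) / ln(z₂/z₁)
α = ln(18.8/8.92) / ln(120.0/10.8) = ln(2.1076) / ln(11.1111)
  = 0.74556 / 2.40795 = 0.30963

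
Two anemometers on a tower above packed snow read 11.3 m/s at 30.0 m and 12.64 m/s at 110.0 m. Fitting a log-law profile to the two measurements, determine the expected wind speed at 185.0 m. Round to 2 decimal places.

13.18 m/s

Log law: V ∝ ln(z/z₀). From the pair, with r = V₁/V₂ = 0.89399,
ln z₀ = (ln z₁ − r·ln z₂)/(1 − r) = (3.4012 − 0.89399×4.7005)/0.10601 = -7.5554 → z₀ = 0.0005233 m
V₃ = V₁ · ln(z₃/z₀)/ln(z₁/z₀) = 11.3 × 12.7758/10.9566 = 13.1762 m/s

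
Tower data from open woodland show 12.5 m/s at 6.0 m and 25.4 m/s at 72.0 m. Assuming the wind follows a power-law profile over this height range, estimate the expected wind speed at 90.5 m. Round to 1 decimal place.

First find α: α = ln(V₂/V₁)/ln(z₂/z₁) = ln(25.4/12.5)/ln(72.0/6.0) = 0.70902/2.48491 = 0.2853
Extrapolate from 72.0 m to 90.5 m: V₃ = 25.4 × (90.5/72.0)^0.2853 = 25.4 × 1.0674 = 27.1126 m/s

27.1 m/s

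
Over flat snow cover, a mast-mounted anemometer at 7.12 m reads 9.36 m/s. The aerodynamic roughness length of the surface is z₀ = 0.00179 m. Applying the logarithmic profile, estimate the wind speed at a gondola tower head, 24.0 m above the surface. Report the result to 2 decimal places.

10.73 m/s

Log law: V(z) ∝ ln(z/z₀), so V₂/V₁ = ln(z₂/z₀) / ln(z₁/z₀).
ln(24.0/0.00179) = 9.5036, ln(7.12/0.00179) = 8.2884
V₂ = 9.36 × 9.5036/8.2884 = 9.36 × 1.1466 = 10.7322 m/s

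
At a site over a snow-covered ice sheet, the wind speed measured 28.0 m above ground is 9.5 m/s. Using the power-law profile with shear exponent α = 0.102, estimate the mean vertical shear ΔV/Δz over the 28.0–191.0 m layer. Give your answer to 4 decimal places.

0.0126 m/s/m

Power law: V₂ = V₁ · (z₂/z₁)^α = 9.5 × (6.8214)^0.102 = 11.5552 m/s
ΔV/Δz = (11.5552 − 9.5)/(191.0 − 28.0) = 2.0552/163.0000 = 0.01261 m/s/m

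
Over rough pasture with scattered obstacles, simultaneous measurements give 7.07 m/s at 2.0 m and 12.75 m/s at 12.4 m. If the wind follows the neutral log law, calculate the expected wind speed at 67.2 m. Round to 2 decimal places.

18.01 m/s

Log law: V ∝ ln(z/z₀). From the pair, with r = V₁/V₂ = 0.55451,
ln z₀ = (ln z₁ − r·ln z₂)/(1 − r) = (0.6931 − 0.55451×2.5177)/0.44549 = -1.5779 → z₀ = 0.2064 m
V₃ = V₁ · ln(z₃/z₀)/ln(z₁/z₀) = 7.07 × 5.7856/2.2710 = 18.0111 m/s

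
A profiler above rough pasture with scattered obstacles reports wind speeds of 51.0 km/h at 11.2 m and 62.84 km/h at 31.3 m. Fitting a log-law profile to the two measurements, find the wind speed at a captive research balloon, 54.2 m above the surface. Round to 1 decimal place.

Log law: V ∝ ln(z/z₀). From the pair, with r = V₁/V₂ = 0.81158,
ln z₀ = (ln z₁ − r·ln z₂)/(1 − r) = (2.4159 − 0.81158×3.4436)/0.18842 = -2.0109 → z₀ = 0.1339 m
V₃ = V₁ · ln(z₃/z₀)/ln(z₁/z₀) = 51.0 × 6.0035/4.4268 = 69.1657 km/h

69.2 km/h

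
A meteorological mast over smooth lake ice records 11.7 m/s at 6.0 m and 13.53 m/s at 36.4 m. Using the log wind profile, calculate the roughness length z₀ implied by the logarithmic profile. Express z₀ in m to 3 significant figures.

Log law: V(z) ∝ ln(z/z₀). With r = V₁/V₂ = 11.7/13.53 = 0.86475,
r · ln(z₂/z₀) = ln(z₁/z₀) ⇒ ln z₀ = (ln z₁ − r·ln z₂)/(1 − r)
ln z₀ = (1.79176 − 0.86475×3.59457) / 0.13525 = -9.7344
z₀ = exp(-9.7344) = 0.00005921 m

z₀ ≈ 0.0000592 m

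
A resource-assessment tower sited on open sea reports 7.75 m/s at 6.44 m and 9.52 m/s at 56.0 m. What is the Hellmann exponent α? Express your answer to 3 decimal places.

Power law: V₂/V₁ = (z₂/z₁)^α ⇒ α = ln(V₂/V₁) / ln(z₂/z₁)
α = ln(9.52/7.75) / ln(56.0/6.44) = ln(1.2284) / ln(8.6957)
  = 0.20570 / 2.16282 = 0.09511

α ≈ 0.095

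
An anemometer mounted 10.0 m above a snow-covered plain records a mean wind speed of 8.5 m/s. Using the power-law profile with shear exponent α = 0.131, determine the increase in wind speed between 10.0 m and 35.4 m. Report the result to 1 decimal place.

1.5 m/s

Power law: V₂ = V₁ · (z₂/z₁)^α = 8.5 × (3.5400)^0.131 = 10.0309 m/s
ΔV = 10.0309 − 8.5 = 1.5309 m/s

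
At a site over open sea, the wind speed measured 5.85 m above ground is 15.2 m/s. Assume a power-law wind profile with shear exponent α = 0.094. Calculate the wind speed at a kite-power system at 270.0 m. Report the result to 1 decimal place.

Power-law profile: V₂ = V₁ · (z₂/z₁)^α
V₂ = 15.2 × (270.0/5.85)^0.094 = 15.2 × (46.1538)^0.094
    = 15.2 × 1.4336 = 21.7911 m/s

21.8 m/s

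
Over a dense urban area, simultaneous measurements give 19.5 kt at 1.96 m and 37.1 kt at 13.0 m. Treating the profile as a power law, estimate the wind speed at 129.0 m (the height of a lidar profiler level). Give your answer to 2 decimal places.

80.95 kt

First find α: α = ln(V₂/V₁)/ln(z₂/z₁) = ln(37.1/19.5)/ln(13.0/1.96) = 0.64320/1.89200 = 0.3400
Extrapolate from 13.0 m to 129.0 m: V₃ = 37.1 × (129.0/13.0)^0.3400 = 37.1 × 2.1818 = 80.9454 kt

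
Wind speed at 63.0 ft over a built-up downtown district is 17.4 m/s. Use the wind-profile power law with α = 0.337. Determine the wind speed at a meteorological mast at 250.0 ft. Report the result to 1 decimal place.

27.7 m/s

Power-law profile: V₂ = V₁ · (z₂/z₁)^α
V₂ = 17.4 × (250.0/63.0)^0.337 = 17.4 × (3.9683)^0.337
    = 17.4 × 1.5912 = 27.6871 m/s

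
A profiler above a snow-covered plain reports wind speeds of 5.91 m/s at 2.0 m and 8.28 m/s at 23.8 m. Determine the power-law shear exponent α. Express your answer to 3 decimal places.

α ≈ 0.136

Power law: V₂/V₁ = (z₂/z₁)^α ⇒ α = ln(V₂/V₁) / ln(z₂/z₁)
α = ln(8.28/5.91) / ln(23.8/2.0) = ln(1.4010) / ln(11.9000)
  = 0.33720 / 2.47654 = 0.13616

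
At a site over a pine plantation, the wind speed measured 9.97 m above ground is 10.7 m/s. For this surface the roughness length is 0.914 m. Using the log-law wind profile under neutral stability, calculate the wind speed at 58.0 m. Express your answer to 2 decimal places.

Log law: V(z) ∝ ln(z/z₀), so V₂/V₁ = ln(z₂/z₀) / ln(z₁/z₀).
ln(58.0/0.914) = 4.1504, ln(9.97/0.914) = 2.3895
V₂ = 10.7 × 4.1504/2.3895 = 10.7 × 1.7369 = 18.5850 m/s

18.58 m/s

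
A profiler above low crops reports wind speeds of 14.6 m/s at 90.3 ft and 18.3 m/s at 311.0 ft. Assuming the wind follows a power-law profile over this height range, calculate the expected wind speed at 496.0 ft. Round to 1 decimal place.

19.9 m/s

First find α: α = ln(V₂/V₁)/ln(z₂/z₁) = ln(18.3/14.6)/ln(311.0/90.3) = 0.22588/1.23666 = 0.1827
Extrapolate from 311.0 ft to 496.0 ft: V₃ = 18.3 × (496.0/311.0)^0.1827 = 18.3 × 1.0890 = 19.9287 m/s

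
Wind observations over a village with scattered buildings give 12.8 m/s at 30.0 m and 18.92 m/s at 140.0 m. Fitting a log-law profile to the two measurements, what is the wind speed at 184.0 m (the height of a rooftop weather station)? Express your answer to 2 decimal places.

20.01 m/s

Log law: V ∝ ln(z/z₀). From the pair, with r = V₁/V₂ = 0.67653,
ln z₀ = (ln z₁ − r·ln z₂)/(1 − r) = (3.4012 − 0.67653×4.9416)/0.32347 = 0.1794 → z₀ = 1.196 m
V₃ = V₁ · ln(z₃/z₀)/ln(z₁/z₀) = 12.8 × 5.0356/3.2218 = 20.0058 m/s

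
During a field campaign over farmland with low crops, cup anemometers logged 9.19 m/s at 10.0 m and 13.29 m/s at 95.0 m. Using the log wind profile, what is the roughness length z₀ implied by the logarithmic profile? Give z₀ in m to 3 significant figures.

z₀ ≈ 0.0643 m

Log law: V(z) ∝ ln(z/z₀). With r = V₁/V₂ = 9.19/13.29 = 0.69150,
r · ln(z₂/z₀) = ln(z₁/z₀) ⇒ ln z₀ = (ln z₁ − r·ln z₂)/(1 − r)
ln z₀ = (2.30259 − 0.69150×4.55388) / 0.30850 = -2.7436
z₀ = exp(-2.7436) = 0.06434 m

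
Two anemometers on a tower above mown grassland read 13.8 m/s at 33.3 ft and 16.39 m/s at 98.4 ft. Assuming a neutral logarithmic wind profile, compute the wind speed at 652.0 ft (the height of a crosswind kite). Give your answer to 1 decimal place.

20.9 m/s

Log law: V ∝ ln(z/z₀). From the pair, with r = V₁/V₂ = 0.84198,
ln z₀ = (ln z₁ − r·ln z₂)/(1 − r) = (3.5056 − 0.84198×4.5890)/0.15802 = -2.2674 → z₀ = 0.1036 ft
V₃ = V₁ · ln(z₃/z₀)/ln(z₁/z₀) = 13.8 × 8.7475/5.7730 = 20.9103 m/s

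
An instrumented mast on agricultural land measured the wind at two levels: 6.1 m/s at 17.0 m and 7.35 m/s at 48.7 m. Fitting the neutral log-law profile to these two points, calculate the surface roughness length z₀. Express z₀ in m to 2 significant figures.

z₀ ≈ 0.100 m

Log law: V(z) ∝ ln(z/z₀). With r = V₁/V₂ = 6.1/7.35 = 0.82993,
r · ln(z₂/z₀) = ln(z₁/z₀) ⇒ ln z₀ = (ln z₁ − r·ln z₂)/(1 − r)
ln z₀ = (2.83321 − 0.82993×3.88568) / 0.17007 = -2.3028
z₀ = exp(-2.3028) = 0.09998 m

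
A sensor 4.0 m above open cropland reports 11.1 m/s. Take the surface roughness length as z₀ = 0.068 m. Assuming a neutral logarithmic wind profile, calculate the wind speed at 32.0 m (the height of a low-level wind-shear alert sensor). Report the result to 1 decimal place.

16.8 m/s

Log law: V(z) ∝ ln(z/z₀), so V₂/V₁ = ln(z₂/z₀) / ln(z₁/z₀).
ln(32.0/0.068) = 6.1540, ln(4.0/0.068) = 4.0745
V₂ = 11.1 × 6.1540/4.0745 = 11.1 × 1.5103 = 16.7649 m/s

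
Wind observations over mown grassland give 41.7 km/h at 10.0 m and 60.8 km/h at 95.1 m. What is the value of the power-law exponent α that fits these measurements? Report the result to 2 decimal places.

α ≈ 0.17

Power law: V₂/V₁ = (z₂/z₁)^α ⇒ α = ln(V₂/V₁) / ln(z₂/z₁)
α = ln(60.8/41.7) / ln(95.1/10.0) = ln(1.4580) / ln(9.5100)
  = 0.37709 / 2.25234 = 0.16742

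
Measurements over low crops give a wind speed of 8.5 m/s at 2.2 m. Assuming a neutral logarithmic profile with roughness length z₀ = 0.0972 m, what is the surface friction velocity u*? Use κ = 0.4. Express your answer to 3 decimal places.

u* ≈ 1.090 m/s

Log law: V(z) = (u*/κ) · ln(z/z₀) ⇒ u* = κ · V / ln(z/z₀)
u* = 0.4 × 8.5 / ln(2.2/0.0972) = 0.4 × 8.5 / 3.1194
   = 3.4000 / 3.1194 = 1.0899 m/s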